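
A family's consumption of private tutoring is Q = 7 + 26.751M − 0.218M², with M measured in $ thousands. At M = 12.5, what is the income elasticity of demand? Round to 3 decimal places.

At M = 12.5: Q = 307.3250.
dQ/dM = 26.751 − 0.436M = 21.30100.
η = (dQ/dM)·(M/Q) = 21.30100 × (12.5/307.3250) = 0.866.

0.866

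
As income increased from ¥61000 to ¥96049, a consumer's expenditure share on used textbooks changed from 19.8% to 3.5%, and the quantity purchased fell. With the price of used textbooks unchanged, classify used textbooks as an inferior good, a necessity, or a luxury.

Quantity demanded falls as income rises, so η < 0.

inferior good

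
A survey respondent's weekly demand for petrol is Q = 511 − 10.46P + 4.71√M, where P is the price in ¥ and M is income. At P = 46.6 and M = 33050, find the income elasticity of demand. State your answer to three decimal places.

0.487

At P = 46.6, M = 33050: Q = 879.826.
Holding P constant, ∂Q/∂M = 4.71/(2√M) = 0.012954.
η_M = (∂Q/∂M)·(M/Q) = 0.012954 × (33050/879.826) = 0.487.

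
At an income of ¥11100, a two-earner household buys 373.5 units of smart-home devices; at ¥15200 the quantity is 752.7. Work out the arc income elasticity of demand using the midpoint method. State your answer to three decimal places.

2.160

ΔQ = 752.7 − 373.5 = 379.2; midpoint Q̄ = (373.5 + 752.7)/2 = 563.1.
ΔI = 15200 − 11100 = 4100; midpoint Ī = (11100 + 15200)/2 = 13150.
η = (ΔQ/Q̄) ÷ (ΔI/Ī) = (379.2/563.1) ÷ (4100/13150) = 2.160.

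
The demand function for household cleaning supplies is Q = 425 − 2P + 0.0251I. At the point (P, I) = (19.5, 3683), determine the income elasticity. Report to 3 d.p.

At P = 19.5, I = 3683: Q = 478.443.
Holding P constant, ∂Q/∂I = 0.0251.
η_I = (∂Q/∂I)·(I/Q) = 0.0251 × (3683/478.443) = 0.193.

0.193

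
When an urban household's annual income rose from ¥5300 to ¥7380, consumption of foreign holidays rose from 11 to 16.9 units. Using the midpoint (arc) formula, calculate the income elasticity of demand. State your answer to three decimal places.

1.289

ΔQ = 16.9 − 11 = 5.9; midpoint Q̄ = (11 + 16.9)/2 = 13.95.
ΔI = 7380 − 5300 = 2080; midpoint Ī = (5300 + 7380)/2 = 6340.
η = (ΔQ/Q̄) ÷ (ΔI/Ī) = (5.9/13.95) ÷ (2080/6340) = 1.289.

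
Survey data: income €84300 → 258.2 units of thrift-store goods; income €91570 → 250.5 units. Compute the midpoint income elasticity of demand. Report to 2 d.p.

ΔQ = 250.5 − 258.2 = -7.7; midpoint Q̄ = (258.2 + 250.5)/2 = 254.35.
ΔI = 91570 − 84300 = 7270; midpoint Ī = (84300 + 91570)/2 = 87935.
η = (ΔQ/Q̄) ÷ (ΔI/Ī) = (-7.7/254.35) ÷ (7270/87935) = -0.37.

-0.37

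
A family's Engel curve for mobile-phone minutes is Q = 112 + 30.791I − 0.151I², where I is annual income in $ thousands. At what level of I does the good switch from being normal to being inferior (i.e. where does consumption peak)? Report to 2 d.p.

dQ/dI = 30.791 − 0.302I.
The good is inferior where dQ/dI < 0. Setting dQ/dI = 0 gives I = 30.791 / 0.302 = 101.96.

101.96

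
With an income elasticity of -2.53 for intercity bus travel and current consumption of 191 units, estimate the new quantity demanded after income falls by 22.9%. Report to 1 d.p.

301.7

%ΔQ ≈ η × %ΔI = -2.53 × (-22.9%) = 57.937%.
New Q ≈ 191 × (1 + 0.57937) = 301.7.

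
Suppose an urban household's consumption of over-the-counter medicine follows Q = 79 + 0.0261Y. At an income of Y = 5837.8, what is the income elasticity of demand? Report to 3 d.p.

At Y = 5837.8: Q = 231.367.
dQ/dY = 0.0261.
η = (dQ/dY)·(Y/Q) = 0.0261 × (5837.8/231.367) = 0.659.

0.659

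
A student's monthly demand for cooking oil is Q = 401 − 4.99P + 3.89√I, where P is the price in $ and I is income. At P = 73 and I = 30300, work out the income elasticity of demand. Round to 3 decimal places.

0.474

At P = 73, I = 30300: Q = 713.858.
Holding P constant, ∂Q/∂I = 3.89/(2√I) = 0.0111737.
η_I = (∂Q/∂I)·(I/Q) = 0.0111737 × (30300/713.858) = 0.474.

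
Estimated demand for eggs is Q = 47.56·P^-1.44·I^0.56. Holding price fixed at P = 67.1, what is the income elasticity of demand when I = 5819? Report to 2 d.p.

For a multiplicative demand Q = A·P^α·I^β, the income elasticity is β everywhere.
Here β = 0.56, so η = 0.56.

0.56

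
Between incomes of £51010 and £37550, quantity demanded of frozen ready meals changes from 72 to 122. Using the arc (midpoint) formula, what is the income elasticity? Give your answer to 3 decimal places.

-1.696

ΔQ = 122 − 72 = 50; midpoint Q̄ = (72 + 122)/2 = 97.
ΔI = 37550 − 51010 = -13460; midpoint Ī = (51010 + 37550)/2 = 44280.
η = (ΔQ/Q̄) ÷ (ΔI/Ī) = (50/97) ÷ (-13460/44280) = -1.696.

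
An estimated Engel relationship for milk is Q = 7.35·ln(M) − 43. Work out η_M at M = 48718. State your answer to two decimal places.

At M = 48718: Q = 36.334.
dQ/dM = 7.35/M = 0.000150868 at this income.
η = (dQ/dM)·(M/Q) = 0.000150868 × (48718/36.334) = 0.20.

0.20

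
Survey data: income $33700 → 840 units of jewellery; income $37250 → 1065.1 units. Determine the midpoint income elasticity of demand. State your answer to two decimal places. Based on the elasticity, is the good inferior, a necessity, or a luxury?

ΔQ = 1065.1 − 840 = 225.1; midpoint Q̄ = (840 + 1065.1)/2 = 952.55.
ΔI = 37250 − 33700 = 3550; midpoint Ī = (33700 + 37250)/2 = 35475.
η = (ΔQ/Q̄) ÷ (ΔI/Ī) = (225.1/952.55) ÷ (3550/35475) = 2.36.
η > 1 ⇒ luxury.

2.36 (luxury)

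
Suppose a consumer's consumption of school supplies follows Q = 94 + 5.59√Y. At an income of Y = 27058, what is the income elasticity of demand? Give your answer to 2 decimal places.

At Y = 27058: Q = 1013.517.
dQ/dY = 5.59/(2√Y) = 0.0169916 at this income.
η = (dQ/dY)·(Y/Q) = 0.0169916 × (27058/1013.517) = 0.45.

0.45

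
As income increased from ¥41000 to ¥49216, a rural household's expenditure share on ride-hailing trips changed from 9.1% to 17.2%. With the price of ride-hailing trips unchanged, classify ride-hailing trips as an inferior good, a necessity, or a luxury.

The budget share rises as income rises, so η > 1.

luxury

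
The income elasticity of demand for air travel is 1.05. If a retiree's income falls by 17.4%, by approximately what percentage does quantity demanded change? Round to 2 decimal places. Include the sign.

-18.27%

%ΔQ ≈ η × %ΔI = 1.05 × (-17.4%) = -18.27%.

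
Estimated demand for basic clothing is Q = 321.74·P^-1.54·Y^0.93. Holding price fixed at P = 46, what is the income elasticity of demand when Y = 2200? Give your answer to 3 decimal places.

0.930

For a multiplicative demand Q = A·P^α·Y^β, the income elasticity is β everywhere.
Here β = 0.93, so η = 0.930.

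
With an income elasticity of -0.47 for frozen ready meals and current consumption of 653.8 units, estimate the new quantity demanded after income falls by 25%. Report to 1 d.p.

%ΔQ ≈ η × %ΔI = -0.47 × (-25%) = 11.75%.
New Q ≈ 653.8 × (1 + 0.1175) = 730.6.

730.6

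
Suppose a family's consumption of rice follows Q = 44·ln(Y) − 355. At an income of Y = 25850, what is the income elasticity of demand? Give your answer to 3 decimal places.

At Y = 25850: Q = 92.043.
dQ/dY = 44/Y = 0.00170213 at this income.
η = (dQ/dY)·(Y/Q) = 0.00170213 × (25850/92.043) = 0.478.

0.478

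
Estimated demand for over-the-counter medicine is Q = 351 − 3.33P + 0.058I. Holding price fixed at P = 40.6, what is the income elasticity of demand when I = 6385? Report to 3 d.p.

At P = 40.6, I = 6385: Q = 586.132.
Holding P constant, ∂Q/∂I = 0.058.
η_I = (∂Q/∂I)·(I/Q) = 0.058 × (6385/586.132) = 0.632.

0.632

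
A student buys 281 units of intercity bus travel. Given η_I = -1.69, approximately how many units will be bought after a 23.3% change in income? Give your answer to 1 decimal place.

170.4

%ΔQ ≈ η × %ΔI = -1.69 × 23.3% = -39.377%.
New Q ≈ 281 × (1 − 0.39377) = 170.4.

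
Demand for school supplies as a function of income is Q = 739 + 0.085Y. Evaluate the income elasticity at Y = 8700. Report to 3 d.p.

0.500

At Y = 8700: Q = 1478.500.
dQ/dY = 0.085.
η = (dQ/dY)·(Y/Q) = 0.085 × (8700/1478.500) = 0.500.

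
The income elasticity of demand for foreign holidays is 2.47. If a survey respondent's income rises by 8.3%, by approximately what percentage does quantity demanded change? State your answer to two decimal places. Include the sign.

%ΔQ ≈ η × %ΔI = 2.47 × 8.3% = 20.50%.

20.50%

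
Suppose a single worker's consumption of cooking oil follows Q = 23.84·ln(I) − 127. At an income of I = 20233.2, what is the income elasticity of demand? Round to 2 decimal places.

At I = 20233.2: Q = 109.376.
dQ/dI = 23.84/I = 0.00117826 at this income.
η = (dQ/dI)·(I/Q) = 0.00117826 × (20233.2/109.376) = 0.22.

0.22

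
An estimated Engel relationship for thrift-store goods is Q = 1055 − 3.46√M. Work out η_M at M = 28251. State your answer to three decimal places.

-0.614

At M = 28251: Q = 473.442.
dQ/dM = -3.46/(2√M) = -0.0102927 at this income.
η = (dQ/dM)·(M/Q) = -0.0102927 × (28251/473.442) = -0.614.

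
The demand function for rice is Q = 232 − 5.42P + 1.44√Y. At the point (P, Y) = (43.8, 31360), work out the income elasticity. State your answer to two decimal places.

At P = 43.8, Y = 31360: Q = 249.610.
Holding P constant, ∂Q/∂Y = 1.44/(2√Y) = 0.00406579.
η_Y = (∂Q/∂Y)·(Y/Q) = 0.00406579 × (31360/249.610) = 0.51.

0.51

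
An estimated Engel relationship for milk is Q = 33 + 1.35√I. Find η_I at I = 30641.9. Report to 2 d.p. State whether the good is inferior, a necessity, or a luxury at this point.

0.44 (necessity)

At I = 30641.9: Q = 269.315.
dQ/dI = 1.35/(2√I) = 0.00385608 at this income.
η = (dQ/dI)·(I/Q) = 0.00385608 × (30641.9/269.315) = 0.44.
Since 0 < η < 1, the good is a necessity.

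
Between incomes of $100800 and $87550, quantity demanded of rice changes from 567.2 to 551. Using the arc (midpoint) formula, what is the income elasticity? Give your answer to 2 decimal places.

ΔQ = 551 − 567.2 = -16.2; midpoint Q̄ = (567.2 + 551)/2 = 559.1.
ΔI = 87550 − 100800 = -13250; midpoint Ī = (100800 + 87550)/2 = 94175.
η = (ΔQ/Q̄) ÷ (ΔI/Ī) = (-16.2/559.1) ÷ (-13250/94175) = 0.21.

0.21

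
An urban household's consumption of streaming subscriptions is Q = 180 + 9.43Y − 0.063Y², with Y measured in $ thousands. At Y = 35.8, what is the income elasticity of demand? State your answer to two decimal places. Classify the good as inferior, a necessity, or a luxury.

0.40 (necessity)

At Y = 35.8: Q = 436.8507.
dQ/dY = 9.43 − 0.126Y = 4.91920.
η = (dQ/dY)·(Y/Q) = 4.91920 × (35.8/436.8507) = 0.40.
0 < η < 1 ⇒ necessity.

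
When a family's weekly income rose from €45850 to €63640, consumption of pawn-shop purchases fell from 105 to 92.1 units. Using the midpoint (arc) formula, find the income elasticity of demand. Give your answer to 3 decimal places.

-0.403

ΔQ = 92.1 − 105 = -12.9; midpoint Q̄ = (105 + 92.1)/2 = 98.55.
ΔI = 63640 − 45850 = 17790; midpoint Ī = (45850 + 63640)/2 = 54745.
η = (ΔQ/Q̄) ÷ (ΔI/Ī) = (-12.9/98.55) ÷ (17790/54745) = -0.403.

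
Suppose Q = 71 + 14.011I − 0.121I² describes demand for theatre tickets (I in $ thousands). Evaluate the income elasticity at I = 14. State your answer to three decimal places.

0.611

At I = 14: Q = 243.4380.
dQ/dI = 14.011 − 0.242I = 10.62300.
η = (dQ/dI)·(I/Q) = 10.62300 × (14/243.4380) = 0.611.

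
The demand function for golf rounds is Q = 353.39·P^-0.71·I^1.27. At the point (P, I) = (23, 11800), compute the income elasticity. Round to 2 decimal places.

1.27

For a multiplicative demand Q = A·P^α·I^β, the income elasticity is β everywhere.
Here β = 1.27, so η = 1.27.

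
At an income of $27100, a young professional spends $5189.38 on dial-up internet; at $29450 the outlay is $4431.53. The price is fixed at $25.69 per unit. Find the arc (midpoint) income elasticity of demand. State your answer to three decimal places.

With a constant price, Q₁ = 5189.38/25.69 = 202.000 and Q₂ = 4431.53/25.69 = 172.500 (equivalently, work directly with expenditure since P cancels).
Midpoint %ΔQ = (4431.53 − 5189.38)/4810.46 = -0.15754; midpoint %ΔI = (29450 − 27100)/28275 = 0.08311.
η = -0.15754 / 0.08311 = -1.896.

-1.896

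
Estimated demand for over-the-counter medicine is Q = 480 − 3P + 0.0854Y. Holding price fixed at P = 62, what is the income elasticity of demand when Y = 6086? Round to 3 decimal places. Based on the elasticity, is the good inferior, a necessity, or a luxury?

At P = 62, Y = 6086: Q = 813.744.
Holding P constant, ∂Q/∂Y = 0.0854.
η_Y = (∂Q/∂Y)·(Y/Q) = 0.0854 × (6086/813.744) = 0.639.
Since 0 < η < 1, this is a necessity.

0.639 (necessity)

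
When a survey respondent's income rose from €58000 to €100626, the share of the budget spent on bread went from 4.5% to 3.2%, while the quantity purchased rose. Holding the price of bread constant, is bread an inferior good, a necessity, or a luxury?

necessity

Quantity rises but the budget share falls as income rises, so 0 < η < 1.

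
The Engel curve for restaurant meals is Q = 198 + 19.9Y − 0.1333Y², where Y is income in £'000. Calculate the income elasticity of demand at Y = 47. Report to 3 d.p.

At Y = 47: Q = 838.8403.
dQ/dY = 19.9 − 0.2666Y = 7.36980.
η = (dQ/dY)·(Y/Q) = 7.36980 × (47/838.8403) = 0.413.

0.413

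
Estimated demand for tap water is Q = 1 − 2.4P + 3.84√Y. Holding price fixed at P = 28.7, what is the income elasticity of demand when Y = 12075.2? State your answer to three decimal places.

At P = 28.7, Y = 12075.2: Q = 354.087.
Holding P constant, ∂Q/∂Y = 3.84/(2√Y) = 0.0174725.
η_Y = (∂Q/∂Y)·(Y/Q) = 0.0174725 × (12075.2/354.087) = 0.596.

0.596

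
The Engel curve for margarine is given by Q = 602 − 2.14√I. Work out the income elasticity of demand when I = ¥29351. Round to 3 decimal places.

At I = 29351: Q = 235.372.
dQ/dI = -2.14/(2√I) = -0.00624557 at this income.
η = (dQ/dI)·(I/Q) = -0.00624557 × (29351/235.372) = -0.779.

-0.779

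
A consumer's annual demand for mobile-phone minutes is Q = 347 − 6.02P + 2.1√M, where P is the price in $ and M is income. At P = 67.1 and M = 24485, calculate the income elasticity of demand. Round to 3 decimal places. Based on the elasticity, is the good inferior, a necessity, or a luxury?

0.605 (necessity)

At P = 67.1, M = 24485: Q = 271.659.
Holding P constant, ∂Q/∂M = 2.1/(2√M) = 0.00671026.
η_M = (∂Q/∂M)·(M/Q) = 0.00671026 × (24485/271.659) = 0.605.
Since 0 < η < 1, this is a necessity.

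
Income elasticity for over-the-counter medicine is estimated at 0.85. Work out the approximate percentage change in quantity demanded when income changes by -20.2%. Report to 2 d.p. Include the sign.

%ΔQ ≈ η × %ΔI = 0.85 × (-20.2%) = -17.17%.

-17.17%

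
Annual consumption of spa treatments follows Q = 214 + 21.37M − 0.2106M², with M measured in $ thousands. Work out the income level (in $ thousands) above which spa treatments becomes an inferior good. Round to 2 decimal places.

dQ/dM = 21.37 − 0.4212M.
The good is inferior where dQ/dM < 0. Setting dQ/dM = 0 gives M = 21.37 / 0.4212 = 50.74.

50.74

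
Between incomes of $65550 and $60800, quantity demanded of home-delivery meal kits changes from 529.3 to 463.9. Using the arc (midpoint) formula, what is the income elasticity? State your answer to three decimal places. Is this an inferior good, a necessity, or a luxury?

ΔQ = 463.9 − 529.3 = -65.4; midpoint Q̄ = (529.3 + 463.9)/2 = 496.6.
ΔI = 60800 − 65550 = -4750; midpoint Ī = (65550 + 60800)/2 = 63175.
η = (ΔQ/Q̄) ÷ (ΔI/Ī) = (-65.4/496.6) ÷ (-4750/63175) = 1.752.
η > 1 ⇒ luxury.

1.752 (luxury)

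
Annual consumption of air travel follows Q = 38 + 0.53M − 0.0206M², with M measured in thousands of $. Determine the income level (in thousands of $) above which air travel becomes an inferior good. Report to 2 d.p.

dQ/dM = 0.53 − 0.0412M.
The good is inferior where dQ/dM < 0. Setting dQ/dM = 0 gives M = 0.53 / 0.0412 = 12.86.

12.86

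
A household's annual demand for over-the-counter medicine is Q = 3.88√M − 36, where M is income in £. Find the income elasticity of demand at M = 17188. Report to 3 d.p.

0.538

At M = 17188: Q = 472.680.
dQ/dM = 3.88/(2√M) = 0.0147975 at this income.
η = (dQ/dM)·(M/Q) = 0.0147975 × (17188/472.680) = 0.538.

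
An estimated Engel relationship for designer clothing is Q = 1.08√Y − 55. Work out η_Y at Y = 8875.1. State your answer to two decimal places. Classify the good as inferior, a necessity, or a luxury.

1.09 (luxury)

At Y = 8875.1: Q = 46.744.
dQ/dY = 1.08/(2√Y) = 0.00573201 at this income.
η = (dQ/dY)·(Y/Q) = 0.00573201 × (8875.1/46.744) = 1.09.
Since η > 1, the good is a luxury.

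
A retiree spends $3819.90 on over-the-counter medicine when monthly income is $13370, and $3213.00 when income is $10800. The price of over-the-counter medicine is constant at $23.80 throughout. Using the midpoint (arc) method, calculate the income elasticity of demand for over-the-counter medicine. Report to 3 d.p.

With a constant price, Q₁ = 3819.90/23.80 = 160.500 and Q₂ = 3213.00/23.80 = 135.000 (equivalently, work directly with expenditure since P cancels).
Midpoint %ΔQ = (3213.00 − 3819.90)/3516.45 = -0.17259; midpoint %ΔI = (10800 − 13370)/12085 = -0.21266.
η = -0.17259 / -0.21266 = 0.812.

0.812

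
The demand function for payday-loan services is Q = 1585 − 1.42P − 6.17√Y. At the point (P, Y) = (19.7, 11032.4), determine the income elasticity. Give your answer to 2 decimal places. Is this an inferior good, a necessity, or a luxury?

-0.36 (inferior good)

At P = 19.7, Y = 11032.4: Q = 908.959.
Holding P constant, ∂Q/∂Y = -6.17/(2√Y) = -0.0293711.
η_Y = (∂Q/∂Y)·(Y/Q) = -0.0293711 × (11032.4/908.959) = -0.36.
Since η < 0, this is an inferior good.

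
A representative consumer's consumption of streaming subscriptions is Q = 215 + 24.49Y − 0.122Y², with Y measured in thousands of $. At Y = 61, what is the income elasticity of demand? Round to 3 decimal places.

0.467

At Y = 61: Q = 1254.9280.
dQ/dY = 24.49 − 0.244Y = 9.60600.
η = (dQ/dY)·(Y/Q) = 9.60600 × (61/1254.9280) = 0.467.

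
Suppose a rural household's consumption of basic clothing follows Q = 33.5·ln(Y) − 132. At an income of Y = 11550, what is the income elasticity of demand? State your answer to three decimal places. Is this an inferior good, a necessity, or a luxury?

0.185 (necessity)

At Y = 11550: Q = 181.374.
dQ/dY = 33.5/Y = 0.00290043 at this income.
η = (dQ/dY)·(Y/Q) = 0.00290043 × (11550/181.374) = 0.185.
Since 0 < η < 1, the good is a necessity.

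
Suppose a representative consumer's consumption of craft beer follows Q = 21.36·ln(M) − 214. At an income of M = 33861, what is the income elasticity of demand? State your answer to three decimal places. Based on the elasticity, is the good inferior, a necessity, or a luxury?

At M = 33861: Q = 8.785.
dQ/dM = 21.36/M = 0.000630814 at this income.
η = (dQ/dM)·(M/Q) = 0.000630814 × (33861/8.785) = 2.431.
Since η > 1, the good is a luxury.

2.431 (luxury)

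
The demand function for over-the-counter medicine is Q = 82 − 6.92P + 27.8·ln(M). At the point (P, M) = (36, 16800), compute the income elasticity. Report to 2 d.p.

At P = 36, M = 16800: Q = 103.350.
Holding P constant, ∂Q/∂M = 27.8/M = 0.00165476.
η_M = (∂Q/∂M)·(M/Q) = 0.00165476 × (16800/103.350) = 0.27.

0.27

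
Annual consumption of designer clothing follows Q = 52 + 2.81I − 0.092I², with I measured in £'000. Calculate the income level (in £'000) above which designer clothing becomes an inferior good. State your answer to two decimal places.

dQ/dI = 2.81 − 0.184I.
The good is inferior where dQ/dI < 0. Setting dQ/dI = 0 gives I = 2.81 / 0.184 = 15.27.

15.27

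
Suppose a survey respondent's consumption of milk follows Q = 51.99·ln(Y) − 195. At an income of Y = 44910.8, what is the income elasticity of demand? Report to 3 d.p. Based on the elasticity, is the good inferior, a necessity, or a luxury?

0.144 (necessity)

At Y = 44910.8: Q = 361.939.
dQ/dY = 51.99/Y = 0.00115763 at this income.
η = (dQ/dY)·(Y/Q) = 0.00115763 × (44910.8/361.939) = 0.144.
Since 0 < η < 1, the good is a necessity.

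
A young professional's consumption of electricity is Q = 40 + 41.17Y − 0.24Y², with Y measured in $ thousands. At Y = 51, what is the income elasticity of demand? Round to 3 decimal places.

At Y = 51: Q = 1515.4300.
dQ/dY = 41.17 − 0.48Y = 16.69000.
η = (dQ/dY)·(Y/Q) = 16.69000 × (51/1515.4300) = 0.562.

0.562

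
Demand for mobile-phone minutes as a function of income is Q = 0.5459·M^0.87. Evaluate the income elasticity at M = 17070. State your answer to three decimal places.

For Q = A·M^β the income elasticity is constant and equal to β.
Here β = 0.87, so η = 0.870.

0.870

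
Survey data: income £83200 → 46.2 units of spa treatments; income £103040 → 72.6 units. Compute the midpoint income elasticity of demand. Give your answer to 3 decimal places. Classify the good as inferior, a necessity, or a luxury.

ΔQ = 72.6 − 46.2 = 26.4; midpoint Q̄ = (46.2 + 72.6)/2 = 59.4.
ΔI = 103040 − 83200 = 19840; midpoint Ī = (83200 + 103040)/2 = 93120.
η = (ΔQ/Q̄) ÷ (ΔI/Ī) = (26.4/59.4) ÷ (19840/93120) = 2.086.
η > 1 ⇒ luxury.

2.086 (luxury)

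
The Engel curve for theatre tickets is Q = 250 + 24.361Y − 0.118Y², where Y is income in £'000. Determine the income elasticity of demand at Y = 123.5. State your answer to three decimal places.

-0.405

At Y = 123.5: Q = 1458.8180.
dQ/dY = 24.361 − 0.236Y = -4.78500.
η = (dQ/dY)·(Y/Q) = -4.78500 × (123.5/1458.8180) = -0.405.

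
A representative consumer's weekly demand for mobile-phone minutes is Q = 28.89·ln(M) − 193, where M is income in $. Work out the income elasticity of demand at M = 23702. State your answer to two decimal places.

0.29

At M = 23702: Q = 98.018.
dQ/dM = 28.89/M = 0.00121888 at this income.
η = (dQ/dM)·(M/Q) = 0.00121888 × (23702/98.018) = 0.29.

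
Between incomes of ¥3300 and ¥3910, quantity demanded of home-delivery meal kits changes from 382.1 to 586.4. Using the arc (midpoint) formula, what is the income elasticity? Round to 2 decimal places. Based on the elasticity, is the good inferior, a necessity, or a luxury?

2.49 (luxury)

ΔQ = 586.4 − 382.1 = 204.3; midpoint Q̄ = (382.1 + 586.4)/2 = 484.25.
ΔI = 3910 − 3300 = 610; midpoint Ī = (3300 + 3910)/2 = 3605.
η = (ΔQ/Q̄) ÷ (ΔI/Ī) = (204.3/484.25) ÷ (610/3605) = 2.49.
η > 1 ⇒ luxury.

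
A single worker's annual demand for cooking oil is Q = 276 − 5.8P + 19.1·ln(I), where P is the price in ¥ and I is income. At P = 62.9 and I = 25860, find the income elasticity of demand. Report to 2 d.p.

At P = 62.9, I = 25860: Q = 105.245.
Holding P constant, ∂Q/∂I = 19.1/I = 0.000738592.
η_I = (∂Q/∂I)·(I/Q) = 0.000738592 × (25860/105.245) = 0.18.

0.18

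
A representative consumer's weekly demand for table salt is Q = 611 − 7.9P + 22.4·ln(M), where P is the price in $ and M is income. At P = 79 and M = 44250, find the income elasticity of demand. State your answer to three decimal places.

At P = 79, M = 44250: Q = 226.526.
Holding P constant, ∂Q/∂M = 22.4/M = 0.000506215.
η_M = (∂Q/∂M)·(M/Q) = 0.000506215 × (44250/226.526) = 0.099.

0.099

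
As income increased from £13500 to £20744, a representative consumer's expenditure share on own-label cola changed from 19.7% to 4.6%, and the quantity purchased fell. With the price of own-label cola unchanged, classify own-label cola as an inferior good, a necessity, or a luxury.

inferior good

Quantity demanded falls as income rises, so η < 0.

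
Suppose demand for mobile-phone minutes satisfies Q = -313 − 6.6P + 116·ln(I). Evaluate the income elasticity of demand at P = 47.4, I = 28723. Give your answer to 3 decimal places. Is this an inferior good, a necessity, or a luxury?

At P = 47.4, I = 28723: Q = 564.953.
Holding P constant, ∂Q/∂I = 116/I = 0.00403858.
η_I = (∂Q/∂I)·(I/Q) = 0.00403858 × (28723/564.953) = 0.205.
Since 0 < η < 1, this is a necessity.

0.205 (necessity)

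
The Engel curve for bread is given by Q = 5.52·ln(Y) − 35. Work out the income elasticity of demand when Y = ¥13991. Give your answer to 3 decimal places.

0.312

At Y = 13991: Q = 17.695.
dQ/dY = 5.52/Y = 0.000394539 at this income.
η = (dQ/dY)·(Y/Q) = 0.000394539 × (13991/17.695) = 0.312.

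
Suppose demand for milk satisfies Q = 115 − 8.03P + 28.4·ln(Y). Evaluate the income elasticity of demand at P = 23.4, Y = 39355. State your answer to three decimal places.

At P = 23.4, Y = 39355: Q = 227.581.
Holding P constant, ∂Q/∂Y = 28.4/Y = 0.000721636.
η_Y = (∂Q/∂Y)·(Y/Q) = 0.000721636 × (39355/227.581) = 0.125.

0.125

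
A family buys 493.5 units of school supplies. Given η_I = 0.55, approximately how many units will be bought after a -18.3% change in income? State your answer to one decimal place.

443.8

%ΔQ ≈ η × %ΔI = 0.55 × (-18.3%) = -10.065%.
New Q ≈ 493.5 × (1 − 0.10065) = 443.8.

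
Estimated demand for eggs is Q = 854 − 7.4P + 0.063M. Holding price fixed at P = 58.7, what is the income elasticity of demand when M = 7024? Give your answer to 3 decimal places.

0.513

At P = 58.7, M = 7024: Q = 862.132.
Holding P constant, ∂Q/∂M = 0.063.
η_M = (∂Q/∂M)·(M/Q) = 0.063 × (7024/862.132) = 0.513.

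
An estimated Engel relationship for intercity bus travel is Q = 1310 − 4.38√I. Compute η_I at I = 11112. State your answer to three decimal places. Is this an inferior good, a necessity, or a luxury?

At I = 11112: Q = 848.289.
dQ/dI = -4.38/(2√I) = -0.0207753 at this income.
η = (dQ/dI)·(I/Q) = -0.0207753 × (11112/848.289) = -0.272.
Since η < 0, the good is an inferior good.

-0.272 (inferior good)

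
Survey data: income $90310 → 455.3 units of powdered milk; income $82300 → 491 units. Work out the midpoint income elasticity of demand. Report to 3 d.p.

ΔQ = 491 − 455.3 = 35.7; midpoint Q̄ = (455.3 + 491)/2 = 473.15.
ΔI = 82300 − 90310 = -8010; midpoint Ī = (90310 + 82300)/2 = 86305.
η = (ΔQ/Q̄) ÷ (ΔI/Ī) = (35.7/473.15) ÷ (-8010/86305) = -0.813.

-0.813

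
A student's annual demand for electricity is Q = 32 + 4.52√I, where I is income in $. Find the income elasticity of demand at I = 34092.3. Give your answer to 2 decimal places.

At I = 34092.3: Q = 866.577.
dQ/dI = 4.52/(2√I) = 0.01224 at this income.
η = (dQ/dI)·(I/Q) = 0.01224 × (34092.3/866.577) = 0.48.

0.48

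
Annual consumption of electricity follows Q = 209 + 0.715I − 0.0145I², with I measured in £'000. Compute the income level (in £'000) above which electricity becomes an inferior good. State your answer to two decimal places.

dQ/dI = 0.715 − 0.029I.
The good is inferior where dQ/dI < 0. Setting dQ/dI = 0 gives I = 0.715 / 0.029 = 24.66.

24.66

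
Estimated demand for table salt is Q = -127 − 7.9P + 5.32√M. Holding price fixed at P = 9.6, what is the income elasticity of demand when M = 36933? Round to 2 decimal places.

0.62

At P = 9.6, M = 36933: Q = 819.555.
Holding P constant, ∂Q/∂M = 5.32/(2√M) = 0.0138412.
η_M = (∂Q/∂M)·(M/Q) = 0.0138412 × (36933/819.555) = 0.62.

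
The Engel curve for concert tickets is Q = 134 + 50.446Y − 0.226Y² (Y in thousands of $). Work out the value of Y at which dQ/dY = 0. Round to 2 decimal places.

111.61

dQ/dY = 50.446 − 0.452Y.
The good is inferior where dQ/dY < 0. Setting dQ/dY = 0 gives Y = 50.446 / 0.452 = 111.61.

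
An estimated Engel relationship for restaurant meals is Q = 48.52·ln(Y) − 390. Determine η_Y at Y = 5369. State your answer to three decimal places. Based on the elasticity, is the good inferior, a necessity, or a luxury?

At Y = 5369: Q = 26.709.
dQ/dY = 48.52/Y = 0.00903706 at this income.
η = (dQ/dY)·(Y/Q) = 0.00903706 × (5369/26.709) = 1.817.
Since η > 1, the good is a luxury.

1.817 (luxury)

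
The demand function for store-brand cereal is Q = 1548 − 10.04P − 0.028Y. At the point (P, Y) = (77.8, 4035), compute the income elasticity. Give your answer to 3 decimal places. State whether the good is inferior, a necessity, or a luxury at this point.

-0.173 (inferior good)

At P = 77.8, Y = 4035: Q = 653.908.
Holding P constant, ∂Q/∂Y = −0.028.
η_Y = (∂Q/∂Y)·(Y/Q) = -0.028 × (4035/653.908) = -0.173.
Since η < 0, this is an inferior good.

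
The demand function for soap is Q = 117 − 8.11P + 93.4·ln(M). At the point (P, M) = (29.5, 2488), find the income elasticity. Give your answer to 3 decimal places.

At P = 29.5, M = 2488: Q = 608.071.
Holding P constant, ∂Q/∂M = 93.4/M = 0.0375402.
η_M = (∂Q/∂M)·(M/Q) = 0.0375402 × (2488/608.071) = 0.154.

0.154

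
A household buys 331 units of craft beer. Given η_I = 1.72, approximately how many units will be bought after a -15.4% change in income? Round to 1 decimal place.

%ΔQ ≈ η × %ΔI = 1.72 × (-15.4%) = -26.488%.
New Q ≈ 331 × (1 − 0.26488) = 243.3.

243.3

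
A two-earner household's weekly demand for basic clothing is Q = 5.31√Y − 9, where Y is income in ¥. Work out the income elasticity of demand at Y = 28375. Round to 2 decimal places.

0.51

At Y = 28375: Q = 885.463.
dQ/dY = 5.31/(2√Y) = 0.0157615 at this income.
η = (dQ/dY)·(Y/Q) = 0.0157615 × (28375/885.463) = 0.51.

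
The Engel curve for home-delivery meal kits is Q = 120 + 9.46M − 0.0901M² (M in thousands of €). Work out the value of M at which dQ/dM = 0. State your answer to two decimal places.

52.50

dQ/dM = 9.46 − 0.1802M.
The good is inferior where dQ/dM < 0. Setting dQ/dM = 0 gives M = 9.46 / 0.1802 = 52.50.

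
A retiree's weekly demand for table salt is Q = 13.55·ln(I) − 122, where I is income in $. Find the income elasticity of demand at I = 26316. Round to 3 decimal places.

0.852

At I = 26316: Q = 15.911.
dQ/dI = 13.55/I = 0.000514896 at this income.
η = (dQ/dI)·(I/Q) = 0.000514896 × (26316/15.911) = 0.852.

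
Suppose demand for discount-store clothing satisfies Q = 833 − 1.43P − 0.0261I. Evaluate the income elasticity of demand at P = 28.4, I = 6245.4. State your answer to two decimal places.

-0.26

At P = 28.4, I = 6245.4: Q = 629.383.
Holding P constant, ∂Q/∂I = −0.0261.
η_I = (∂Q/∂I)·(I/Q) = -0.0261 × (6245.4/629.383) = -0.26.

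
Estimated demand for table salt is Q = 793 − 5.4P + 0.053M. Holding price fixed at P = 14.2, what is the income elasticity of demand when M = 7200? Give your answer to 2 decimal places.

0.35

At P = 14.2, M = 7200: Q = 1097.920.
Holding P constant, ∂Q/∂M = 0.053.
η_M = (∂Q/∂M)·(M/Q) = 0.053 × (7200/1097.920) = 0.35.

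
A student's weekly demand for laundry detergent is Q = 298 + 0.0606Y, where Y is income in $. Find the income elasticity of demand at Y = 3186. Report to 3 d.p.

0.393

At Y = 3186: Q = 491.072.
dQ/dY = 0.0606.
η = (dQ/dY)·(Y/Q) = 0.0606 × (3186/491.072) = 0.393.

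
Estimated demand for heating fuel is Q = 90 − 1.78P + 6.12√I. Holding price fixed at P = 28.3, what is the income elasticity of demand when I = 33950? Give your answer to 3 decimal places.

At P = 28.3, I = 33950: Q = 1167.268.
Holding P constant, ∂Q/∂I = 6.12/(2√I) = 0.0166074.
η_I = (∂Q/∂I)·(I/Q) = 0.0166074 × (33950/1167.268) = 0.483.

0.483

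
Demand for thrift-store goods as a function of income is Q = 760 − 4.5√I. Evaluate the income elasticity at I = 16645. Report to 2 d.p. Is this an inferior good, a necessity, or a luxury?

-1.62 (inferior good)

At I = 16645: Q = 179.430.
dQ/dI = -4.5/(2√I) = -0.0174398 at this income.
η = (dQ/dI)·(I/Q) = -0.0174398 × (16645/179.430) = -1.62.
Since η < 0, the good is an inferior good.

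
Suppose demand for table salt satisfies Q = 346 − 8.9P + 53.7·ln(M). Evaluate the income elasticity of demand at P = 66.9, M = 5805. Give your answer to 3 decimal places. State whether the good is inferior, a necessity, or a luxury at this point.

At P = 66.9, M = 5805: Q = 215.980.
Holding P constant, ∂Q/∂M = 53.7/M = 0.00925065.
η_M = (∂Q/∂M)·(M/Q) = 0.00925065 × (5805/215.980) = 0.249.
Since 0 < η < 1, this is a necessity.

0.249 (necessity)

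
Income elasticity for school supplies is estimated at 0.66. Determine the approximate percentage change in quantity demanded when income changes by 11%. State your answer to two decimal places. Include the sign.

%ΔQ ≈ η × %ΔI = 0.66 × 11% = 7.26%.

7.26%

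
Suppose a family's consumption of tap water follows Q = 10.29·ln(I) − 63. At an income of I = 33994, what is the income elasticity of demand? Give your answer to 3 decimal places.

At I = 33994: Q = 44.365.
dQ/dI = 10.29/I = 0.0003027 at this income.
η = (dQ/dI)·(I/Q) = 0.0003027 × (33994/44.365) = 0.232.

0.232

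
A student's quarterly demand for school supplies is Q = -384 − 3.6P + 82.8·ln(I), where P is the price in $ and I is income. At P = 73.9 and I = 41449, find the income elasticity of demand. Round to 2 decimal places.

At P = 73.9, I = 41449: Q = 230.308.
Holding P constant, ∂Q/∂I = 82.8/I = 0.00199764.
η_I = (∂Q/∂I)·(I/Q) = 0.00199764 × (41449/230.308) = 0.36.

0.36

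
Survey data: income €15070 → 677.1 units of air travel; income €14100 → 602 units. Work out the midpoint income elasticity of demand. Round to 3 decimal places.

ΔQ = 602 − 677.1 = -75.1; midpoint Q̄ = (677.1 + 602)/2 = 639.55.
ΔI = 14100 − 15070 = -970; midpoint Ī = (15070 + 14100)/2 = 14585.
η = (ΔQ/Q̄) ÷ (ΔI/Ī) = (-75.1/639.55) ÷ (-970/14585) = 1.766.

1.766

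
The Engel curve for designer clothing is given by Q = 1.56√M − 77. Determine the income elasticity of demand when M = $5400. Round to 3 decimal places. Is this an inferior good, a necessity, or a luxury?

At M = 5400: Q = 37.636.
dQ/dM = 1.56/(2√M) = 0.0106145 at this income.
η = (dQ/dM)·(M/Q) = 0.0106145 × (5400/37.636) = 1.523.
Since η > 1, the good is a luxury.

1.523 (luxury)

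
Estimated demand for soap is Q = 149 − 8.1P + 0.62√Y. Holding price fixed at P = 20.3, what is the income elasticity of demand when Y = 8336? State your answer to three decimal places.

0.687

At P = 20.3, Y = 8336: Q = 41.177.
Holding P constant, ∂Q/∂Y = 0.62/(2√Y) = 0.00339534.
η_Y = (∂Q/∂Y)·(Y/Q) = 0.00339534 × (8336/41.177) = 0.687.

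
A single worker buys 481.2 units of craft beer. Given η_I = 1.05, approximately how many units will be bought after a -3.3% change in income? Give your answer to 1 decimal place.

%ΔQ ≈ η × %ΔI = 1.05 × (-3.3%) = -3.465%.
New Q ≈ 481.2 × (1 − 0.03465) = 464.5.

464.5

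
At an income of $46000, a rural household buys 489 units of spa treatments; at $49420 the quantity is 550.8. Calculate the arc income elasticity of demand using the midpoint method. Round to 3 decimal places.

1.658

ΔQ = 550.8 − 489 = 61.8; midpoint Q̄ = (489 + 550.8)/2 = 519.9.
ΔI = 49420 − 46000 = 3420; midpoint Ī = (46000 + 49420)/2 = 47710.
η = (ΔQ/Q̄) ÷ (ΔI/Ī) = (61.8/519.9) ÷ (3420/47710) = 1.658.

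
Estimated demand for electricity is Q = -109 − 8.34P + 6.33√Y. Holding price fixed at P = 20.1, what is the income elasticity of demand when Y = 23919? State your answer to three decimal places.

At P = 20.1, Y = 23919: Q = 702.349.
Holding P constant, ∂Q/∂Y = 6.33/(2√Y) = 0.0204646.
η_Y = (∂Q/∂Y)·(Y/Q) = 0.0204646 × (23919/702.349) = 0.697.

0.697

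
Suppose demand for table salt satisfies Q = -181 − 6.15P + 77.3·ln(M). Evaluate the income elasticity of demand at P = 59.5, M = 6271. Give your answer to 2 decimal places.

At P = 59.5, M = 6271: Q = 128.962.
Holding P constant, ∂Q/∂M = 77.3/M = 0.0123266.
η_M = (∂Q/∂M)·(M/Q) = 0.0123266 × (6271/128.962) = 0.60.

0.60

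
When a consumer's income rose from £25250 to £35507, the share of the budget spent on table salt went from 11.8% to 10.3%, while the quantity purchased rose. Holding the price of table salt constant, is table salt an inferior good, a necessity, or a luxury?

necessity

Quantity rises but the budget share falls as income rises, so 0 < η < 1.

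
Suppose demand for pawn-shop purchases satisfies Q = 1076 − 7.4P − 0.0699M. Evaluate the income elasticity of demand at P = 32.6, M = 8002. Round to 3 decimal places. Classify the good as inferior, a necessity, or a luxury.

At P = 32.6, M = 8002: Q = 275.420.
Holding P constant, ∂Q/∂M = −0.0699.
η_M = (∂Q/∂M)·(M/Q) = -0.0699 × (8002/275.420) = -2.031.
Since η < 0, this is an inferior good.

-2.031 (inferior good)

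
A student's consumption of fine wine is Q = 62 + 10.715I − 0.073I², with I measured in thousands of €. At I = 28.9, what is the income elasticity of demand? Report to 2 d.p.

At I = 28.9: Q = 310.6932.
dQ/dI = 10.715 − 0.146I = 6.49560.
η = (dQ/dI)·(I/Q) = 6.49560 × (28.9/310.6932) = 0.60.

0.60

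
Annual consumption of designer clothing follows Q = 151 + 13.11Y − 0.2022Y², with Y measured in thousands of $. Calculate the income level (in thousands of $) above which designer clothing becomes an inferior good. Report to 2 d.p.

32.42

dQ/dY = 13.11 − 0.4044Y.
The good is inferior where dQ/dY < 0. Setting dQ/dY = 0 gives Y = 13.11 / 0.4044 = 32.42.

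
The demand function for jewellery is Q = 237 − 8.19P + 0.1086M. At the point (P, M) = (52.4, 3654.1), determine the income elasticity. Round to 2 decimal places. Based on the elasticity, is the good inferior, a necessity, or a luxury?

At P = 52.4, M = 3654.1: Q = 204.679.
Holding P constant, ∂Q/∂M = 0.1086.
η_M = (∂Q/∂M)·(M/Q) = 0.1086 × (3654.1/204.679) = 1.94.
Since η > 1, this is a luxury.

1.94 (luxury)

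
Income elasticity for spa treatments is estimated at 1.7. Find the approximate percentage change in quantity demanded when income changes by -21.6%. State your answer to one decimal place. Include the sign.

%ΔQ ≈ η × %ΔI = 1.7 × (-21.6%) = -36.7%.

-36.7%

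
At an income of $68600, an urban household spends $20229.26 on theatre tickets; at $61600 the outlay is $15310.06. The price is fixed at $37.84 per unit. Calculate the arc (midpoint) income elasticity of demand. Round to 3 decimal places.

2.575

With a constant price, Q₁ = 20229.26/37.84 = 534.600 and Q₂ = 15310.06/37.84 = 404.600 (equivalently, work directly with expenditure since P cancels).
Midpoint %ΔQ = (15310.06 − 20229.26)/17769.66 = -0.27683; midpoint %ΔI = (61600 − 68600)/65100 = -0.10753.
η = -0.27683 / -0.10753 = 2.575.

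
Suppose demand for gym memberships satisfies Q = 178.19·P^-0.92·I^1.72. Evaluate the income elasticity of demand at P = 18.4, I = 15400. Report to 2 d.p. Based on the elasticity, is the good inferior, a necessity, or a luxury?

For a multiplicative demand Q = A·P^α·I^β, the income elasticity is β everywhere.
Here β = 1.72, so η = 1.72.
Since η > 1, this is a luxury.

1.72 (luxury)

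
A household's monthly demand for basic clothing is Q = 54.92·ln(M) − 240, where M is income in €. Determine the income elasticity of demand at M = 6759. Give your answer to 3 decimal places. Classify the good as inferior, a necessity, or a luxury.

At M = 6759: Q = 244.319.
dQ/dM = 54.92/M = 0.00812546 at this income.
η = (dQ/dM)·(M/Q) = 0.00812546 × (6759/244.319) = 0.225.
Since 0 < η < 1, the good is a necessity.

0.225 (necessity)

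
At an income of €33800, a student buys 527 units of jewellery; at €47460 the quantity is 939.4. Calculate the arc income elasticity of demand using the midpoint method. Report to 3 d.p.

ΔQ = 939.4 − 527 = 412.4; midpoint Q̄ = (527 + 939.4)/2 = 733.2.
ΔI = 47460 − 33800 = 13660; midpoint Ī = (33800 + 47460)/2 = 40630.
η = (ΔQ/Q̄) ÷ (ΔI/Ī) = (412.4/733.2) ÷ (13660/40630) = 1.673.

1.673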